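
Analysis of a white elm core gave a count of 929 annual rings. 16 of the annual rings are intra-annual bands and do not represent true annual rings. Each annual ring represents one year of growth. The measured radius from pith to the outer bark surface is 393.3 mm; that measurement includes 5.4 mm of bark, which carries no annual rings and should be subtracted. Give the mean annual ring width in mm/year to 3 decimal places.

True annual ring count = 929 − 16 = 913.
Net length = 393.3 − 5.4 = 387.9 mm.
Mean rate = 387.9 mm / 913 years ≈ 0.425 mm/year.

0.425 mm/year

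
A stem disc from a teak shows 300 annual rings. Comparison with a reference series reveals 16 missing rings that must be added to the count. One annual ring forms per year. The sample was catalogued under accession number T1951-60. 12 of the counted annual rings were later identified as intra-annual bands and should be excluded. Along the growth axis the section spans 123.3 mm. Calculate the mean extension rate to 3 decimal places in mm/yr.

True annual ring count = 300 − 12 + 16 = 304.
Extension rate ≈ 123.3 / 304 = 0.406 mm/yr.

0.406 mm/yr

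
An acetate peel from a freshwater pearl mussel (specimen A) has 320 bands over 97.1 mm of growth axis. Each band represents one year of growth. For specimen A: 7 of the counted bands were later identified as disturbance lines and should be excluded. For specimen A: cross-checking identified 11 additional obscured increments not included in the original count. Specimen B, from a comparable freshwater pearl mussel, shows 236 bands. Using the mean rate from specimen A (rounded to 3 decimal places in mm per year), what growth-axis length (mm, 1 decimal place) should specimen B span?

Specimen A: true band count = 320 − 7 + 11 = 324.
A: 97.1 mm over 324 years gives 97.1 / 324 ≈ 0.300 mm per year.
B's length ≈ 0.300 × 236 = 70.8 mm.

70.8 mm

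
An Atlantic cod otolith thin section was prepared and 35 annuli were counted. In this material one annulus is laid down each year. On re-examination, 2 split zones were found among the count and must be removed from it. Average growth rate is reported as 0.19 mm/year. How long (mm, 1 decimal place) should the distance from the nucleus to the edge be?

6.3 mm

Adjusted count: 35 − 2 = 33 annuli.
33 years at 0.19 mm/year gives 0.19 × 33 = 6.3 mm.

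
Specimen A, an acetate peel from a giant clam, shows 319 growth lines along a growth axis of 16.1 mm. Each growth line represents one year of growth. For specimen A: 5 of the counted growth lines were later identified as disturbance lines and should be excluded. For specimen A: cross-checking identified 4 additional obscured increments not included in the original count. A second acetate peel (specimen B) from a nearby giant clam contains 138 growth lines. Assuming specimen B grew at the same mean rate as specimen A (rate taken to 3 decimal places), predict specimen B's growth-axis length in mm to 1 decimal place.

Specimen A: after corrections the count is 319 − 5 + 4 = 318 growth lines.
A: Extension rate ≈ 16.1 / 318 = 0.051 mm/year.
Length of B = 0.051 × 138 = 7.0 mm.

7.0 mm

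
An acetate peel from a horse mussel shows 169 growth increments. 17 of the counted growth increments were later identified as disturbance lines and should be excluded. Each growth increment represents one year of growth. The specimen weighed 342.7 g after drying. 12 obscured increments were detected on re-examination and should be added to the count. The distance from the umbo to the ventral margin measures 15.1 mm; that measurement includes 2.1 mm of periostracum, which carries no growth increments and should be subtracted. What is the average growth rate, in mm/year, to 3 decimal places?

0.079 mm/year

True growth increment count = 169 − 17 + 12 = 164.
Net length = 15.1 − 2.1 = 13.0 mm.
Mean rate = 13.0 mm / 164 years ≈ 0.079 mm/year.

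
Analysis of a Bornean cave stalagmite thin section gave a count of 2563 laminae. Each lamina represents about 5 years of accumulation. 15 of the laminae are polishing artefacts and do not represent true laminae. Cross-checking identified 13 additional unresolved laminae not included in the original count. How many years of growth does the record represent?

12805 yr

Adjusted count: 2563 − 15 + 13 = 2561 laminae.
2561 laminae at 5 years each span 2561 × 5 = 12805 years.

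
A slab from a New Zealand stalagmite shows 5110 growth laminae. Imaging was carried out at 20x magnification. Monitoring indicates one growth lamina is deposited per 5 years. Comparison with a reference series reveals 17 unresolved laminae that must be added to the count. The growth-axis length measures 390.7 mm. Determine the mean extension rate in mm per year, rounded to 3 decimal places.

0.015 mm per year

Correcting the raw count gives 5110 + 17 = 5127 true growth laminae.
At 5 years per growth lamina, 5127 × 5 = 25635 years.
390.7 mm over 25635 years gives 390.7 / 25635 ≈ 0.015 mm per year.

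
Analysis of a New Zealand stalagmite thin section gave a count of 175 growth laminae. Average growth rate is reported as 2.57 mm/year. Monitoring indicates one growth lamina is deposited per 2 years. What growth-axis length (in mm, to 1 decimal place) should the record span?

899.5 mm

175 growth laminae at 2 years each span 175 × 2 = 350 years.
Length ≈ 2.57 × 350 = 899.5 mm.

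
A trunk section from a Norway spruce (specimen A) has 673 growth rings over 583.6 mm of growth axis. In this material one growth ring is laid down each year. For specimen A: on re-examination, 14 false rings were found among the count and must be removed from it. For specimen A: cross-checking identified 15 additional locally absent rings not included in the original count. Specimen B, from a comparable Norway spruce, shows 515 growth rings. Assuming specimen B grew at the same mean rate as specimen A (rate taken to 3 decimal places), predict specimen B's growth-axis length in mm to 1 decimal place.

Specimen A: correcting the raw count gives 673 − 14 + 15 = 674 true growth rings.
A: 583.6 mm over 674 years gives 583.6 / 674 ≈ 0.866 mm/year.
Length of B = 0.866 × 515 = 446.0 mm.

446.0 mm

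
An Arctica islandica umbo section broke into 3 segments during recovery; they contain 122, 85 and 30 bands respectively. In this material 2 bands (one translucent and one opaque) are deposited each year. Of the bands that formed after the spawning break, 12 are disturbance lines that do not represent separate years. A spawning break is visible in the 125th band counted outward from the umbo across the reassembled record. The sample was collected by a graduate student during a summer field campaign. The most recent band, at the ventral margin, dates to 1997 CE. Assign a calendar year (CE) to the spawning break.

1947 CE

Total bands = 122 + 85 + 30 = 237.
237 − 125 = 112 bands lie beyond the spawning break toward the ventral margin.
112 − 12 false = 100 true bands after the spawning break.
100 bands at 2 per year is 100 / 2 = 50 years.
Counting back 50 years from 1997 CE places the spawning break in 1997 − 50 = 1947 CE.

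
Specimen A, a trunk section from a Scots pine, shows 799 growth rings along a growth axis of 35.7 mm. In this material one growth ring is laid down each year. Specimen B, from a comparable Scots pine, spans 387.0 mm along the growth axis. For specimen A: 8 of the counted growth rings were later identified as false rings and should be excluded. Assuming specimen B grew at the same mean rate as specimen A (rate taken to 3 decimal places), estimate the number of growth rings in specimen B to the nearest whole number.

Specimen A: adjusted count: 799 − 8 = 791 growth rings.
A: Mean rate = 35.7 mm / 791 years ≈ 0.045 mm per year.
For B, 387.0 / 0.045 = 8600.00 years ≈ 8600 growth rings.

8600 growth rings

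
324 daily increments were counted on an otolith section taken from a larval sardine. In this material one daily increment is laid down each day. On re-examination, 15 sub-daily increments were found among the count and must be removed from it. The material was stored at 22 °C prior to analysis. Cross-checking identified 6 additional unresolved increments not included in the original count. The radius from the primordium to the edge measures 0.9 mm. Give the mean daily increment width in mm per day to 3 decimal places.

0.003 mm per day

True daily increment count = 324 − 15 + 6 = 315.
Mean rate = 0.9 mm / 315 days ≈ 0.003 mm per day.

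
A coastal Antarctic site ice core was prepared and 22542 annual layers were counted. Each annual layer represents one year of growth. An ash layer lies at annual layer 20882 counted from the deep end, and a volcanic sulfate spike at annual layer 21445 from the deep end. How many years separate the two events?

The two markers are separated by 21445 − 20882 = 563 annual layers.
One annual layer per year makes the interval 563 years.

563 years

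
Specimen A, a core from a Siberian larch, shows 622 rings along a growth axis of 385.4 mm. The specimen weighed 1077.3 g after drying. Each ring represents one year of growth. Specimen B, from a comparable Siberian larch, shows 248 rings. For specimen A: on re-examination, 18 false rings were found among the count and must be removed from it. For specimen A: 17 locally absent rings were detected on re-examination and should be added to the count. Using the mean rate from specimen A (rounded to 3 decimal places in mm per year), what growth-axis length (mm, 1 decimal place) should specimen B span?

Specimen A: adjusted count: 622 − 18 + 17 = 621 rings.
A: Extension rate ≈ 385.4 / 621 = 0.621 mm/year.
Length of B = 0.621 × 248 = 154.0 mm.

154.0 mm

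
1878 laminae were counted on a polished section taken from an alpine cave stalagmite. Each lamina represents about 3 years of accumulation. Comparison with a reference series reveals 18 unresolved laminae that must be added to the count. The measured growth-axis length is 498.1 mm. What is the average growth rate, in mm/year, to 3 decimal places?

0.088 mm/year

After corrections the count is 1878 + 18 = 1896 laminae.
1896 laminae at 3 years each span 1896 × 3 = 5688 years.
Extension rate ≈ 498.1 / 5688 = 0.088 mm/year.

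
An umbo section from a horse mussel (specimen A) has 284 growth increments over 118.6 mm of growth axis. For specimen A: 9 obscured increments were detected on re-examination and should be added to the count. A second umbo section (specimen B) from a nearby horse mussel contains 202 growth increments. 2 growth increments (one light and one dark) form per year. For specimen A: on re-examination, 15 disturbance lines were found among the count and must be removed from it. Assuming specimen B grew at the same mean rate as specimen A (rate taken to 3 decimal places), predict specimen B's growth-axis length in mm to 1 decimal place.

Specimen A: correcting the raw count gives 284 − 15 + 9 = 278 true growth increments.
Specimen A: with 2 growth increments per year, 278 / 2 = 139 years.
A: Extension rate ≈ 118.6 / 139 = 0.853 mm per year.
Specimen B: 202 growth increments at 2 per year is 202 / 2 = 101 years. Length of B = 0.853 × 101 = 86.2 mm.

86.2 mm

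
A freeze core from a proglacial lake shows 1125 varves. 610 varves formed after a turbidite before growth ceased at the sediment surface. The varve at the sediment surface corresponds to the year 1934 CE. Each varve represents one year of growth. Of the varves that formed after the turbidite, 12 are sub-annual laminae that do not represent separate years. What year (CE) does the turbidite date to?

1336 CE

610 varves post-date the turbidite.
610 − 12 false = 598 true varves after the turbidite.
1934 − 598 = 1336 CE.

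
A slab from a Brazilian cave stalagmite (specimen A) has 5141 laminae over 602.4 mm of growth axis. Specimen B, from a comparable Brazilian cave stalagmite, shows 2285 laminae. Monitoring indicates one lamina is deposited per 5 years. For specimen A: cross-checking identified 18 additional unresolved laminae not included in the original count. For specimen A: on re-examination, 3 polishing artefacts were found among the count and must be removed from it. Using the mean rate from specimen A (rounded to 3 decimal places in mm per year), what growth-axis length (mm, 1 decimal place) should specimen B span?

Specimen A: correcting the raw count gives 5141 − 3 + 18 = 5156 true laminae.
Specimen A: 5156 laminae at 5 years each span 5156 × 5 = 25780 years.
A: Mean rate = 602.4 mm / 25780 years ≈ 0.023 mm per year.
Specimen B: multiplying by 5 years per lamina: 2285 × 5 = 11425 years. B's length ≈ 0.023 × 11425 = 262.8 mm.

262.8 mm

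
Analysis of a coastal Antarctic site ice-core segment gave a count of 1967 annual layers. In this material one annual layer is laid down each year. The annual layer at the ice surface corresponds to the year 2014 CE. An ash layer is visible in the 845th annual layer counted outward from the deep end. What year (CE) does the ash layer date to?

892 CE

1967 − 845 = 1122 annual layers lie beyond the ash layer toward the ice surface.
2014 − 1122 = 892 CE.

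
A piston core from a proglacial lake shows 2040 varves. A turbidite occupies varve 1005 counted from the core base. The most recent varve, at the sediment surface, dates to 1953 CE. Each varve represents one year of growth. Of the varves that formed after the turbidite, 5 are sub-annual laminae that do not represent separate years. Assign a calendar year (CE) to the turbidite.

The turbidite sits at varve 1005 from the core base, so 2040 − 1005 = 1035 varves formed after it.
1035 − 5 false = 1030 true varves after the turbidite.
The varve at the sediment surface is 1953 CE, so the turbidite dates to 1953 − 1030 = 923 CE.

923 CE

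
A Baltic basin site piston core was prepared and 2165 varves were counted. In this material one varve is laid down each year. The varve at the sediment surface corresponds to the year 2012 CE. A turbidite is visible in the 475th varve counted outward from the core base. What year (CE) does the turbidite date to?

The turbidite sits at varve 475 from the core base, so 2165 − 475 = 1690 varves formed after it.
Counting back 1690 years from 2012 CE places the turbidite in 2012 − 1690 = 322 CE.

322 CE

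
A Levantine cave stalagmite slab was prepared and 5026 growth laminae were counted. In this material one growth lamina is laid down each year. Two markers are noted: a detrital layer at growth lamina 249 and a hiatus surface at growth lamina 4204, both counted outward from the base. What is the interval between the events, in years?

The two markers are separated by 4204 − 249 = 3955 growth laminae.
That is 3955 years at one growth lamina per year.

3955 yr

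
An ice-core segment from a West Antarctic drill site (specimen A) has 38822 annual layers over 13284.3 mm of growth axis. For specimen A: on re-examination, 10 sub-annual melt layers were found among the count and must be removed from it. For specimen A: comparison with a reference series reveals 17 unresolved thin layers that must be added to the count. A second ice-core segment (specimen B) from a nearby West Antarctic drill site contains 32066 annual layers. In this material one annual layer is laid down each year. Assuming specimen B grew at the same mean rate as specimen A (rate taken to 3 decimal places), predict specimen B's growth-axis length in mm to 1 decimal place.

Specimen A: true annual layer count = 38822 − 10 + 17 = 38829.
A: 13284.3 mm over 38829 years gives 13284.3 / 38829 ≈ 0.342 mm per year.
Length of B = 0.342 × 32066 = 10966.6 mm.

10966.6 mm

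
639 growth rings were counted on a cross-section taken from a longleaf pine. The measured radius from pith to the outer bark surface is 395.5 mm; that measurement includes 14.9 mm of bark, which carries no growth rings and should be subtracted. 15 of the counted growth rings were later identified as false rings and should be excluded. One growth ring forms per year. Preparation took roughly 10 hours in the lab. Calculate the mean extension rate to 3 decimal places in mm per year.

0.610 mm per year

Adjusted count: 639 − 15 = 624 growth rings.
The growth record spans 395.5 − 14.9 = 380.6 mm.
Extension rate ≈ 380.6 / 624 = 0.610 mm per year.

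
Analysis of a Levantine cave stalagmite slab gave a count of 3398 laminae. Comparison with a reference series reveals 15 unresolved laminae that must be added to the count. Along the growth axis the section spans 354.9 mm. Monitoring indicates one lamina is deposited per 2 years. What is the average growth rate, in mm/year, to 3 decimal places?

Adjusted count: 3398 + 15 = 3413 laminae.
Multiplying by 2 years per lamina: 3413 × 2 = 6826 years.
Extension rate ≈ 354.9 / 6826 = 0.052 mm/year.

0.052 mm/year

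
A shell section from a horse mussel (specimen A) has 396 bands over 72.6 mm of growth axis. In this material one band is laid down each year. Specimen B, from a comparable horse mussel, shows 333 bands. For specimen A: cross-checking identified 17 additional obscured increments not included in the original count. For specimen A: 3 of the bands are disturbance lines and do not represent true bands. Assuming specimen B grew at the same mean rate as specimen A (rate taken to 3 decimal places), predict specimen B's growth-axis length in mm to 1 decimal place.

58.9 mm

Specimen A: adjusted count: 396 − 3 + 17 = 410 bands.
A: Extension rate ≈ 72.6 / 410 = 0.177 mm/year.
For B, 0.177 mm/year × 333 years = 58.9 mm.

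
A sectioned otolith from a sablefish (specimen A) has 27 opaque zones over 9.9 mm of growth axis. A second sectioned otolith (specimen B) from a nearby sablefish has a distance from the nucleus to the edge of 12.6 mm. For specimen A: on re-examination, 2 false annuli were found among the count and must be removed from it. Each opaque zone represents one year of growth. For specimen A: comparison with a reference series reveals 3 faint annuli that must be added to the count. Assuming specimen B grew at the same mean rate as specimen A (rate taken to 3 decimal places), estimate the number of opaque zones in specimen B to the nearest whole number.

36 opaque zones

Specimen A: adjusted count: 27 − 2 + 3 = 28 opaque zones.
A: Extension rate ≈ 9.9 / 28 = 0.354 mm/yr.
B spans 12.6 / 0.354 = 35.59 years ≈ 36 opaque zones.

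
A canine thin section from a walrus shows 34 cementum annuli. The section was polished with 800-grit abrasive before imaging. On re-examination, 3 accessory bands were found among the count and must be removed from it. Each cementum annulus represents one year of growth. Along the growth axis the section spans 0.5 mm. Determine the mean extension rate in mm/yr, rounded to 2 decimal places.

0.02 mm/yr

Adjusted count: 34 − 3 = 31 cementum annuli.
Extension rate ≈ 0.5 / 31 = 0.02 mm/yr.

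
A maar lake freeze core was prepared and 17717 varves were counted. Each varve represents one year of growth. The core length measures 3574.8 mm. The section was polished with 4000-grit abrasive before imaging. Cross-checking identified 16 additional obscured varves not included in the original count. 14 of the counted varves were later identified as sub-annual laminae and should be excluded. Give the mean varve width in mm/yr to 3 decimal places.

0.202 mm/yr

Adjusted count: 17717 − 14 + 16 = 17719 varves.
3574.8 mm over 17719 years gives 3574.8 / 17719 ≈ 0.202 mm/yr.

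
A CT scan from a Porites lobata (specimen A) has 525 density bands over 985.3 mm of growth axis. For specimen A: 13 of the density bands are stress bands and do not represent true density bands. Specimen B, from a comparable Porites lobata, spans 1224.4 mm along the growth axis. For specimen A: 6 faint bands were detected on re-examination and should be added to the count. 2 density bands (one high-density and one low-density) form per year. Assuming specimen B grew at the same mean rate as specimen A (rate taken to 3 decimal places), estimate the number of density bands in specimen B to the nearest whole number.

Specimen A: after corrections the count is 525 − 13 + 6 = 518 density bands.
Specimen A: 518 density bands at 2 per year is 518 / 2 = 259 years.
A: 985.3 mm over 259 years gives 985.3 / 259 ≈ 3.804 mm per year.
B spans 1224.4 / 3.804 = 321.87 years; at 2 density bands per year that is 321.87 × 2 ≈ 644 density bands.

644 density bands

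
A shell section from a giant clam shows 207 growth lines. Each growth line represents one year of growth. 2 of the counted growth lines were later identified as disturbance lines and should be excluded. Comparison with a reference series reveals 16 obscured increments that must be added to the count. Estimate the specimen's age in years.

221 yr

Correcting the raw count gives 207 − 2 + 16 = 221 true growth lines.
One growth line per year makes the duration 221 years.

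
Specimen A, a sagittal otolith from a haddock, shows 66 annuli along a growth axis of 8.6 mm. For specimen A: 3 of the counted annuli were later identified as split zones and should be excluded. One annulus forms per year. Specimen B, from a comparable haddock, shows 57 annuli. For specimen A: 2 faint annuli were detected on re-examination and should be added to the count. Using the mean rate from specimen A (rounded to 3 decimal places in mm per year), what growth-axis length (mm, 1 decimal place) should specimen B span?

Specimen A: correcting the raw count gives 66 − 3 + 2 = 65 true annuli.
A: Extension rate ≈ 8.6 / 65 = 0.132 mm per year.
B's length ≈ 0.132 × 57 = 7.5 mm.

7.5 mm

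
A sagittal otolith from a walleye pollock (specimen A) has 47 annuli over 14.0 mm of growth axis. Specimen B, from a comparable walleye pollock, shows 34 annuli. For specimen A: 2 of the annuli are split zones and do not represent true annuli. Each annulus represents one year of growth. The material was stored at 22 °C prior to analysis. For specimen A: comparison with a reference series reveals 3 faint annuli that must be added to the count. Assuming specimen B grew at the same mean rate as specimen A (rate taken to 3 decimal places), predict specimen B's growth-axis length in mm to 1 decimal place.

9.9 mm

Specimen A: adjusted count: 47 − 2 + 3 = 48 annuli.
A: Mean rate = 14.0 mm / 48 years ≈ 0.292 mm per year.
B's length ≈ 0.292 × 34 = 9.9 mm.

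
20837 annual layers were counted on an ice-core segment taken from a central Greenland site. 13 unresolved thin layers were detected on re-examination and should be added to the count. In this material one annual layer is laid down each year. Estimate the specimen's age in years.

20850 years

After corrections the count is 20837 + 13 = 20850 annual layers.
One annual layer per year makes the duration 20850 years.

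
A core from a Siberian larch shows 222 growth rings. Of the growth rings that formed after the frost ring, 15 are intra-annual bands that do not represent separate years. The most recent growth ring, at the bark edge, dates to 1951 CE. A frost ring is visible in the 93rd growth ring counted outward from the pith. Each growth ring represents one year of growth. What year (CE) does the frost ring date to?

1837 CE

222 − 93 = 129 growth rings lie beyond the frost ring toward the bark edge.
129 − 15 false = 114 true growth rings after the frost ring.
1951 − 114 = 1837 CE.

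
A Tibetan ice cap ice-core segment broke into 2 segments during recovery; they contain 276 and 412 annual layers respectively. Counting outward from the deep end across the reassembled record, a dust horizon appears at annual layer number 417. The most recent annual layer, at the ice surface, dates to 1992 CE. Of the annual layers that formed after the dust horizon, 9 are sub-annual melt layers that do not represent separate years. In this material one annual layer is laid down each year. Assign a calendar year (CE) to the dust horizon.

Total annual layers = 276 + 412 = 688.
The dust horizon sits at annual layer 417 from the deep end, so 688 − 417 = 271 annual layers formed after it.
Excluding 9 false annual layers: 271 − 9 = 262.
The annual layer at the ice surface is 1992 CE, so the dust horizon dates to 1992 − 262 = 1730 CE.

1730 CE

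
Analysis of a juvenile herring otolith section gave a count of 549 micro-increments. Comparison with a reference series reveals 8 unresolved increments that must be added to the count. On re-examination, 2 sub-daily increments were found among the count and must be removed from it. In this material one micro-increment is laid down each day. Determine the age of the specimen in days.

555 days

Correcting the raw count gives 549 − 2 + 8 = 555 true micro-increments.
With a one-to-one micro-increment periodicity this is 555 days.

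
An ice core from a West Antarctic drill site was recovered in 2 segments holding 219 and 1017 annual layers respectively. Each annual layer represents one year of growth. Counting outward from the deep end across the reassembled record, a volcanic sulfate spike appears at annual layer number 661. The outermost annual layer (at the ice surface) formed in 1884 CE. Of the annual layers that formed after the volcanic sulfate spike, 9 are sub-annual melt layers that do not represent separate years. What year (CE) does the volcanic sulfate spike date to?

Total annual layers = 219 + 1017 = 1236.
The volcanic sulfate spike sits at annual layer 661 from the deep end, so 1236 − 661 = 575 annual layers formed after it.
Removing the 9 false annual layers leaves 575 − 9 = 566 true annual layers beyond the volcanic sulfate spike.
The annual layer at the ice surface is 1884 CE, so the volcanic sulfate spike dates to 1884 − 566 = 1318 CE.

1318 CE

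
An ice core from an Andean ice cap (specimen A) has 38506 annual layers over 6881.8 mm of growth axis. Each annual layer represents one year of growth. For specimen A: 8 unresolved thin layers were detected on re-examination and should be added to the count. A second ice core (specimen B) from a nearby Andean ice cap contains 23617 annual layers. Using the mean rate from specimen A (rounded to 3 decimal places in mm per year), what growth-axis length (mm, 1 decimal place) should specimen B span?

4227.4 mm

Specimen A: correcting the raw count gives 38506 + 8 = 38514 true annual layers.
A: Extension rate ≈ 6881.8 / 38514 = 0.179 mm per year.
B's length ≈ 0.179 × 23617 = 4227.4 mm.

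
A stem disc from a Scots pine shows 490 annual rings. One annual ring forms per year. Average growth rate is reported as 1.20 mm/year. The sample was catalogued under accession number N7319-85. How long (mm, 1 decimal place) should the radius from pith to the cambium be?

588.0 mm

490 years of growth are recorded.
490 years at 1.20 mm/year gives 1.20 × 490 = 588.0 mm.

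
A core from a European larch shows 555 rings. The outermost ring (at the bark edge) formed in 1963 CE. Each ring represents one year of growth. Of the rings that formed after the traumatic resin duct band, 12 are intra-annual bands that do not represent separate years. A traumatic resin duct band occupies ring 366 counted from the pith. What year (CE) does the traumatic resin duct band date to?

Between ring 366 and the bark edge there are 555 − 366 = 189 rings.
Removing the 12 false rings leaves 189 − 12 = 177 true rings beyond the traumatic resin duct band.
Counting back 177 years from 1963 CE places the traumatic resin duct band in 1963 − 177 = 1786 CE.

1786 CE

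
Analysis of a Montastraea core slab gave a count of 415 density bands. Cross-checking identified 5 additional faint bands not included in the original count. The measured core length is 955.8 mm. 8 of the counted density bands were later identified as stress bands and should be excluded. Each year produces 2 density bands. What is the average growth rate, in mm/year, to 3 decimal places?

Adjusted count: 415 − 8 + 5 = 412 density bands.
Dividing by 2 density bands per year: 412 / 2 = 206 years.
Mean rate = 955.8 mm / 206 years ≈ 4.640 mm/year.

4.640 mm/year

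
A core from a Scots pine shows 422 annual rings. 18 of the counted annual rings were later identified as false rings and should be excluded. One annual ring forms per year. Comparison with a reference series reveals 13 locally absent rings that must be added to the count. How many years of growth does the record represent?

Adjusted count: 422 − 18 + 13 = 417 annual rings.
At one annual ring per year, that is 417 years.

417 years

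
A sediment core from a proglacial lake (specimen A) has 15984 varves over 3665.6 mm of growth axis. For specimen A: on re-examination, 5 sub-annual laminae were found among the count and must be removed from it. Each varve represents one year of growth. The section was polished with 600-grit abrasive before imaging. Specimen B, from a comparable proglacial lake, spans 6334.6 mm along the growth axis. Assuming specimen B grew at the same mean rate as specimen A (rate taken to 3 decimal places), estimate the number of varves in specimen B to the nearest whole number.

27662 varves

Specimen A: after corrections the count is 15984 − 5 = 15979 varves.
A: 3665.6 mm over 15979 years gives 3665.6 / 15979 ≈ 0.229 mm/year.
For B, 6334.6 / 0.229 = 27662.01 years ≈ 27662 varves.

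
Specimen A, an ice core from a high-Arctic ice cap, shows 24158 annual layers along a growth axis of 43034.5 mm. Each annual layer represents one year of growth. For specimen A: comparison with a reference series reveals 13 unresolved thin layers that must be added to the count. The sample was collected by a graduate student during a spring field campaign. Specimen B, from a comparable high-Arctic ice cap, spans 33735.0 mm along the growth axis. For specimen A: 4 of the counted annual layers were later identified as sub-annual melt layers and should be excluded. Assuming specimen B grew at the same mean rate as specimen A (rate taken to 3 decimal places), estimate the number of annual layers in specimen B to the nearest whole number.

Specimen A: after corrections the count is 24158 − 4 + 13 = 24167 annual layers.
A: 43034.5 mm over 24167 years gives 43034.5 / 24167 ≈ 1.781 mm/year.
B spans 33735.0 / 1.781 = 18941.61 years ≈ 18942 annual layers.

18942 annual layers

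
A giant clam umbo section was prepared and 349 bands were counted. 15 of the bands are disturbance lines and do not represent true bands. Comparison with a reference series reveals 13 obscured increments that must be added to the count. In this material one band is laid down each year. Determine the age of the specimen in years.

347 yr

Adjusted count: 349 − 15 + 13 = 347 bands.
One band per year makes the duration 347 years.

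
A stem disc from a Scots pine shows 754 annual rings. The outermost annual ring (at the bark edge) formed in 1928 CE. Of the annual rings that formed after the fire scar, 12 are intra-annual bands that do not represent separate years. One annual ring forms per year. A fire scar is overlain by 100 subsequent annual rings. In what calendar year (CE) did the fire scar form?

1840 CE

100 annual rings formed after the fire scar.
Removing the 12 false annual rings leaves 100 − 12 = 88 true annual rings beyond the fire scar.
1928 − 88 = 1840 CE.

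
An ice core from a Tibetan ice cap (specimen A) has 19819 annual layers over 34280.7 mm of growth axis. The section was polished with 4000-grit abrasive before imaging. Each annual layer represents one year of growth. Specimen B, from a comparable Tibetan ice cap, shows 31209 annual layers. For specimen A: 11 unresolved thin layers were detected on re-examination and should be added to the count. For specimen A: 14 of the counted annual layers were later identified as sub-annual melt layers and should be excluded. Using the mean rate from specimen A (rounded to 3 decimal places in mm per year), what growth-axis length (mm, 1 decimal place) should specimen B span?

53991.6 mm

Specimen A: true annual layer count = 19819 − 14 + 11 = 19816.
A: Mean rate = 34280.7 mm / 19816 years ≈ 1.730 mm per year.
Length of B = 1.730 × 31209 = 53991.6 mm.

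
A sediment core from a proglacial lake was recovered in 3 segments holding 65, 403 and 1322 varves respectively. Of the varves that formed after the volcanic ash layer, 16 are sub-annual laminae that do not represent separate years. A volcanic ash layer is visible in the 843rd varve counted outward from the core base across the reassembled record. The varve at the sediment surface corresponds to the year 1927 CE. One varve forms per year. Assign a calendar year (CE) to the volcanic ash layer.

Total varves = 65 + 403 + 1322 = 1790.
Between varve 843 and the sediment surface there are 1790 − 843 = 947 varves.
Excluding 16 false varves: 947 − 16 = 931.
1927 − 931 = 996 CE.

996 CE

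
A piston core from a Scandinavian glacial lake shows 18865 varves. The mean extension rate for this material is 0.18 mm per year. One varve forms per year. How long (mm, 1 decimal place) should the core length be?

3395.7 mm

The record spans 18865 years at 0.18 mm per year.
Predicted length = 0.18 mm/year × 18865 years = 3395.7 mm.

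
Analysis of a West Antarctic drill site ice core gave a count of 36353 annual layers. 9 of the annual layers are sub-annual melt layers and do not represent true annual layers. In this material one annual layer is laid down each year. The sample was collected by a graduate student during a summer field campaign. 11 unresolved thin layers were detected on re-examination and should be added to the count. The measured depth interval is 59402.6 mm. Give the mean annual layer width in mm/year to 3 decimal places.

Correcting the raw count gives 36353 − 9 + 11 = 36355 true annual layers.
Extension rate ≈ 59402.6 / 36355 = 1.634 mm/year.

1.634 mm/year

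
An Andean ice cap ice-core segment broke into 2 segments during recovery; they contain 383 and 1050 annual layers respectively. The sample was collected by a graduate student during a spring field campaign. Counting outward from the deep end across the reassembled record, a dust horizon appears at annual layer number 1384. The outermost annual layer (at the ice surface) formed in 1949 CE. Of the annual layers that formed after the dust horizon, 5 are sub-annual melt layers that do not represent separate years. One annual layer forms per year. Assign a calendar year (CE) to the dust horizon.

1905 CE

Total annual layers = 383 + 1050 = 1433.
The dust horizon sits at annual layer 1384 from the deep end, so 1433 − 1384 = 49 annual layers formed after it.
Removing the 5 false annual layers leaves 49 − 5 = 44 true annual layers beyond the dust horizon.
The annual layer at the ice surface is 1949 CE, so the dust horizon dates to 1949 − 44 = 1905 CE.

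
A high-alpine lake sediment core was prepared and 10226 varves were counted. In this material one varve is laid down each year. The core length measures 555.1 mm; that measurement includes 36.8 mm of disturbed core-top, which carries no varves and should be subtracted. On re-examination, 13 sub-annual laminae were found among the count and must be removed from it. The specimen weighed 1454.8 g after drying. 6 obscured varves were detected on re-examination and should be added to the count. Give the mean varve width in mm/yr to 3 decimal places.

0.051 mm/yr

After corrections the count is 10226 − 13 + 6 = 10219 varves.
The growth record spans 555.1 − 36.8 = 518.3 mm.
518.3 mm over 10219 years gives 518.3 / 10219 ≈ 0.051 mm/yr.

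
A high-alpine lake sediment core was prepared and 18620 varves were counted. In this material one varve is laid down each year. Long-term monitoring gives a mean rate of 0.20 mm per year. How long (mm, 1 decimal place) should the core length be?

3724.0 mm

The record spans 18620 years at 0.20 mm per year.
Length ≈ 0.20 × 18620 = 3724.0 mm.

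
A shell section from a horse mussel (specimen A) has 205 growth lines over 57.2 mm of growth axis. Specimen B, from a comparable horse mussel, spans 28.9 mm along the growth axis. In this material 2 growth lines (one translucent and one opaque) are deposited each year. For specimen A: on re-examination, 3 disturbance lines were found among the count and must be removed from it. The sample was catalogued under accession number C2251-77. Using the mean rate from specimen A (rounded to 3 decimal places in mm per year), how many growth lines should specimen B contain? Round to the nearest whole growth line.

Specimen A: correcting the raw count gives 205 − 3 = 202 true growth lines.
Specimen A: 202 growth lines at 2 per year is 202 / 2 = 101 years.
A: Mean rate = 57.2 mm / 101 years ≈ 0.566 mm per year.
For B, 28.9 / 0.566 = 51.06 years; at 2 growth lines per year that is 51.06 × 2 ≈ 102 growth lines.

102 growth lines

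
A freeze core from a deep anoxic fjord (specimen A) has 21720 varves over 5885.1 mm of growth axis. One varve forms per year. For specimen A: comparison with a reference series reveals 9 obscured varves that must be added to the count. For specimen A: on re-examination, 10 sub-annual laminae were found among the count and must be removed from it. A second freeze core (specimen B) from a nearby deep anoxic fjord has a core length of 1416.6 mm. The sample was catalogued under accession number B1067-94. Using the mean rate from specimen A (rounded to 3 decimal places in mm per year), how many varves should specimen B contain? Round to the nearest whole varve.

5227 varves

Specimen A: after corrections the count is 21720 − 10 + 9 = 21719 varves.
A: Extension rate ≈ 5885.1 / 21719 = 0.271 mm/yr.
Specimen B: 1416.6 mm / 0.271 mm per year = 5227.31 years ≈ 5227 varves.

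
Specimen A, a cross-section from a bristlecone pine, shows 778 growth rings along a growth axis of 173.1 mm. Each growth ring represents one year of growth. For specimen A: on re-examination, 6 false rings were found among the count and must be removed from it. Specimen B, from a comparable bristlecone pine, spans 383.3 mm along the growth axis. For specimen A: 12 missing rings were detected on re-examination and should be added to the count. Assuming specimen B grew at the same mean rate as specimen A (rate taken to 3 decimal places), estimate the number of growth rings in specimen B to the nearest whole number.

Specimen A: adjusted count: 778 − 6 + 12 = 784 growth rings.
A: 173.1 mm over 784 years gives 173.1 / 784 ≈ 0.221 mm/year.
For B, 383.3 / 0.221 = 1734.39 years ≈ 1734 growth rings.

1734 growth rings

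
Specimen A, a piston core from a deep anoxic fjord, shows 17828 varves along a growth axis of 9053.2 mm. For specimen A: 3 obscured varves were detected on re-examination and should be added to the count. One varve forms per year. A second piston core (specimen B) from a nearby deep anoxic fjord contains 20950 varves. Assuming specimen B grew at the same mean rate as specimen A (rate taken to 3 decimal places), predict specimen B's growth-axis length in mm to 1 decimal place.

Specimen A: correcting the raw count gives 17828 + 3 = 17831 true varves.
A: Extension rate ≈ 9053.2 / 17831 = 0.508 mm/year.
For B, 0.508 mm/year × 20950 years = 10642.6 mm.

10642.6 mm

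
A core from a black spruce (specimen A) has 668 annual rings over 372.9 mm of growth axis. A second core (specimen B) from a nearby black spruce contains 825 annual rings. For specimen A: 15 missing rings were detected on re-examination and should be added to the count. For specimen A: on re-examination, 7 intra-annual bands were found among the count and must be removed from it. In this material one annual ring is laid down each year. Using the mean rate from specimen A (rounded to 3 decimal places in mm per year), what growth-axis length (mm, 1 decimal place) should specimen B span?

455.4 mm

Specimen A: true annual ring count = 668 − 7 + 15 = 676.
A: 372.9 mm over 676 years gives 372.9 / 676 ≈ 0.552 mm/year.
For B, 0.552 mm/year × 825 years = 455.4 mm.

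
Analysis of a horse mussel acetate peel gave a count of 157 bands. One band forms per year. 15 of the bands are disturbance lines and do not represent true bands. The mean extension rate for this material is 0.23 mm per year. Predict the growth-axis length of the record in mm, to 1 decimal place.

32.7 mm

Adjusted count: 157 − 15 = 142 bands.
142 years at 0.23 mm/year gives 0.23 × 142 = 32.7 mm.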